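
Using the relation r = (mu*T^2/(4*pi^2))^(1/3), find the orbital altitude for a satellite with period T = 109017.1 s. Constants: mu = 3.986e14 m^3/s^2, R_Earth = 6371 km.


T = 109017.1 s
r = (mu*T^2/(4*pi^2))^(1/3) = (3.986e14 * 109017.1^2 / (4*pi^2))^(1/3)
r = 4.9323695e+07 m = 49323.6949 km
alt = r - R_E = 49323.6949 - 6371 = 42952.6949 km

42952.6949 km


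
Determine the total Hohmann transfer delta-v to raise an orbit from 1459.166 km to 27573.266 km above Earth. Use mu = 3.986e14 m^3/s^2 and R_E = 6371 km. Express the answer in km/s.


r1 = 7830.1660 km = 7.830166e+06 m
r2 = 33944.2660 km = 3.3944266e+07 m
dv1 = sqrt(mu/r1)*(sqrt(2*r2/(r1+r2)) - 1) = 1960.6675 m/s
dv2 = sqrt(mu/r2)*(1 - sqrt(2*r1/(r1+r2))) = 1328.6523 m/s
total dv = |dv1| + |dv2| = 1960.6675 + 1328.6523 = 3289.3198 m/s = 3.2893 km/s

3.2893 km/s


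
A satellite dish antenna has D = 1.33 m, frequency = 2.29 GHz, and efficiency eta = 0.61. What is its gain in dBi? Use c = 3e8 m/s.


lambda = c/f = 3e8 / 2.29e+09 = 0.1310044 m
G = eta*(pi*D/lambda)^2 = 0.61*(pi*1.33/0.1310044)^2
G = 620.5279 (linear)
G = 10*log10(620.5279) = 27.9276 dBi

27.9276 dBi


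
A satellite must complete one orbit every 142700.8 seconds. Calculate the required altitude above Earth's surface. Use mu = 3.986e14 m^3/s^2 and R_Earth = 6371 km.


T = 142700.8 s
r = (mu*T^2/(4*pi^2))^(1/3) = (3.986e14 * 142700.8^2 / (4*pi^2))^(1/3)
r = 5.9021484e+07 m = 59021.4839 km
alt = r - R_E = 59021.4839 - 6371 = 52650.4839 km

52650.4839 km


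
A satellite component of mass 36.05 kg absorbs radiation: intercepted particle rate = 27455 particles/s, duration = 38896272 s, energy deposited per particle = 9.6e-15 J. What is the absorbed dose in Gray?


Total energy deposited = rate * time * E_per
  = 27455 * 38896272 * 9.6e-15 = 0.01025181 J
Dose = E_total / mass = 0.01025181 / 36.05
Dose = 2.843776e-04 Gy

2.8438e-04 Gy


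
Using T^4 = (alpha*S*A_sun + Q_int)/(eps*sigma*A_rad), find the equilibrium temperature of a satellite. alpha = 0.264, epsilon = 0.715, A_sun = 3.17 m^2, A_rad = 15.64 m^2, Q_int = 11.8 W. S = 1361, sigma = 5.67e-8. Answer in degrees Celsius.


Numerator = alpha*S*A_sun + Q_int = 0.264*1361*3.17 + 11.8 = 1150.7937 W
Denominator = eps*sigma*A_rad = 0.715*5.67e-8*15.64 = 6.3405342e-07 W/K^4
T^4 = 1.8149791e+09 K^4
T = 206.4039 K = -66.7461 C

-66.7461 degrees Celsius


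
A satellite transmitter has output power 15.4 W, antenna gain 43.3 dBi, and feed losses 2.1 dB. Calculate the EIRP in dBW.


Pt = 15.4 W = 11.8752 dBW
EIRP = Pt_dBW + Gt - losses = 11.8752 + 43.3 - 2.1 = 53.0752 dBW

53.0752 dBW


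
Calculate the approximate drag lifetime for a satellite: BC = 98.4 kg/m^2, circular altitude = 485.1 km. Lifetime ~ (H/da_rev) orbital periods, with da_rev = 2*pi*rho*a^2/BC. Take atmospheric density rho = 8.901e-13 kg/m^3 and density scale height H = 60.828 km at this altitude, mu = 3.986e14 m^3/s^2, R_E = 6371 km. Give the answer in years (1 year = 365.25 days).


a = R_E + alt = 6856.1000 km = 6.8561e+06 m
da_rev = 2*pi*rho*a^2/BC = 2*pi*8.901e-13*(6.8561e+06)^2/98.4 = 2.671640 m per revolution
N = H/da_rev = 60828.0000 m / 2.671640 m = 22768.0418 revolutions
P = 2*pi*sqrt(a^3/mu) = 5649.7201 s
lifetime = N*P = 22768.0418 * 5649.7201 = 1.2863306e+08 s = 1488.8086 days
years = 1488.8086 / 365.25 = 4.0761 years

4.0761 years


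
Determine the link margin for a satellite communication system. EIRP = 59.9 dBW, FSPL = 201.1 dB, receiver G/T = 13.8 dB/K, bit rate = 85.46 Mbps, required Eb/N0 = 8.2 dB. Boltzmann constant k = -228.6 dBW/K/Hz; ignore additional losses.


C/N0 = EIRP - FSPL + G/T - k = 59.9 - 201.1 + 13.8 - (-228.6)
C/N0 = 101.2000 dB-Hz
R_b = 85.46 Mbps = 8.546e+07 bps -> 10*log10(R_b) = 79.3176 dB-Hz
Eb/N0 = C/N0 - 10*log10(R_b) = 101.2000 - 79.3176 = 21.8824 dB
Margin = Eb/N0 - Eb/N0_req = 21.8824 - 8.2 = 13.6824 dB (link closes)

13.6824 dB


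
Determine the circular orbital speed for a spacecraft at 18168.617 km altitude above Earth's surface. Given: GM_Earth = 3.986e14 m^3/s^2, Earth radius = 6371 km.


r = R_E + alt = 6371.0 + 18168.617 = 24539.6170 km = 2.4539617e+07 m
v = sqrt(mu/r) = sqrt(3.986e14 / 2.4539617e+07) = 4030.2757 m/s = 4.0303 km/s

4.0303 km/s


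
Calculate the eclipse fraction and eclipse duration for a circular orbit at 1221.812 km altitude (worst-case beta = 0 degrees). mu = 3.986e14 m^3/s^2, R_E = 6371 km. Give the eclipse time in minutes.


r = 7592.8120 km
T = 109.7397 min
Eclipse fraction = arcsin(R_E/r)/pi = arcsin(6371.0000/7592.8120)/pi
= arcsin(0.8390831)/pi = 0.3169079
Eclipse duration = 0.3169079 * 109.7397 = 34.7774 min

34.7774 minutes


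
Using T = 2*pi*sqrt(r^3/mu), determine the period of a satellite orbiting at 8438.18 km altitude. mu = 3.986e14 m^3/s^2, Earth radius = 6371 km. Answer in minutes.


r = 14809.1800 km = 1.480918e+07 m
T = 2*pi*sqrt(r^3/mu) = 2*pi*sqrt(3.2478281e+21 / 3.986e14)
T = 17935.2626 s = 298.9210 min

298.9210 minutes


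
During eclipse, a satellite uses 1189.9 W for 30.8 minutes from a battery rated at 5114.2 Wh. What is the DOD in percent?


E_used = P * t / 60 = 1189.9 * 30.8 / 60 = 610.8153 Wh
DOD = E_used / E_total * 100 = 610.8153 / 5114.2 * 100
DOD = 11.9435 %

11.9435 %


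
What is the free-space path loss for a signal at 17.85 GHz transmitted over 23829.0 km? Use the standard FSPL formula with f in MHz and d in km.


f = 17.85 GHz = 17850.0000 MHz
d = 23829.0 km
FSPL = 32.44 + 20*log10(17850.0000) + 20*log10(23829.0)
FSPL = 32.44 + 85.0328 + 87.5421
FSPL = 205.0149 dB

205.0149 dB


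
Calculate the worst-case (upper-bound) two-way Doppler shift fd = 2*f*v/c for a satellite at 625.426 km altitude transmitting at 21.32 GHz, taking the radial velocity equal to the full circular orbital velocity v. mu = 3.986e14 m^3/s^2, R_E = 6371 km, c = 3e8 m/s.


r = 6.996426e+06 m
v = sqrt(mu/r) = 7547.9762 m/s (worst-case radial velocity)
f = 21.32 GHz = 2.132e+10 Hz
fd = 2*f*v/c = 2*2.132e+10*7547.9762/3.0e+08
fd = 1.072819e+06 Hz

1.0728e+06 Hz


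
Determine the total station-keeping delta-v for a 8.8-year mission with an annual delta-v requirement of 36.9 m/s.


dV = rate * years = 36.9 * 8.8
dV = 324.7200 m/s

324.7200 m/s


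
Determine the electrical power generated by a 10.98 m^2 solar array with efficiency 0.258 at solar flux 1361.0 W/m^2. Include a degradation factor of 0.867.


P = area * eta * S * degradation
P = 10.98 * 0.258 * 1361.0 * 0.867
P = 3342.7144 W

3342.7144 W


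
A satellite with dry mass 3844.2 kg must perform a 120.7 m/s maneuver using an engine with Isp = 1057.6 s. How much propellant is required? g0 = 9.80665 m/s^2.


ve = Isp * g0 = 1057.6 * 9.80665 = 10371.513040 m/s
mass ratio = exp(dv/ve) = exp(120.7/10371.513040) = 1.01170563
m_prop = m_dry * (mr - 1) = 3844.2 * (1.01170563 - 1)
m_prop = 44.9988 kg

44.9988 kg


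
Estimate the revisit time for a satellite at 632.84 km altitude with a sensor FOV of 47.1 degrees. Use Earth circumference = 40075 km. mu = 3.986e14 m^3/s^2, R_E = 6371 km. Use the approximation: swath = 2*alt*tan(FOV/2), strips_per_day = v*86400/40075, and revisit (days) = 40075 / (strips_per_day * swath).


swath = 2*632.84*tan(0.411025) = 551.6472 km
v = sqrt(mu/r) = 7543.9802 m/s = 7.5440 km/s
strips/day = v*86400/40075 = 7.5440*86400/40075 = 16.2645
coverage/day = strips * swath = 16.2645 * 551.6472 = 8972.2659 km
revisit = 40075 / 8972.2659 = 4.4665 days

4.4665 days


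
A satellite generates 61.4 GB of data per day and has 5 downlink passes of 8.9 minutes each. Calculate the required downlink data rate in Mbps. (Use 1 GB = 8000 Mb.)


total contact time = 5 * 8.9 * 60 = 2670.0000 s
data = 61.4 GB = 491200.0000 Mb
rate = 491200.0000 / 2670.0000 = 183.9700 Mbps

183.9700 Mbps


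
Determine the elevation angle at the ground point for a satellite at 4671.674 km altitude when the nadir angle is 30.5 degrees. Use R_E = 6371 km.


r = R_E + alt = 11042.6740 km
Law of sines in the satellite / Earth-center / ground-point triangle:
  sin(nadir)/R_E = sin(90 + el)/r  =>  cos(el) = (r/R_E)*sin(nadir)
cos(el) = (11042.6740 / 6371.0000) * sin(30.5 deg) = 0.8797019
el = arccos(0.8797019) = 28.3936 deg
(Earth-central angle = 90 - nadir - el = 31.1064 deg)

28.3936 degrees


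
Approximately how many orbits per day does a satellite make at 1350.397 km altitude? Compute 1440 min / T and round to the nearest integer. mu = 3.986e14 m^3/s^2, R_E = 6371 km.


r = 7.721397e+06 m
T = 2*pi*sqrt(r^3/mu) = 6752.3515 s = 112.5392 min
revs/day = 1440 / 112.5392 = 12.7955
Rounded: 13 revolutions per day

13 revolutions per day


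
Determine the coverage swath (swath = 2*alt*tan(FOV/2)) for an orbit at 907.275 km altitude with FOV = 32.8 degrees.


FOV = 32.8 deg = 0.572468 rad
swath = 2 * alt * tan(FOV/2) = 2 * 907.275 * tan(0.286234)
swath = 2 * 907.275 * 0.294316
swath = 534.0511 km

534.0511 km


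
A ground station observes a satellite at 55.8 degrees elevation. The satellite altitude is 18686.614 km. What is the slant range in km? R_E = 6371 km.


h = 18686.614 km, el = 55.8 deg
d = -R_E*sin(el) + sqrt((R_E*sin(el))^2 + 2*R_E*h + h^2)
d = -6371.0000*sin(0.9738937) + sqrt((6371.0000*0.8270806)^2 + 2*6371.0000*18686.614 + 18686.614^2)
d = 19531.0773 km

19531.0773 km


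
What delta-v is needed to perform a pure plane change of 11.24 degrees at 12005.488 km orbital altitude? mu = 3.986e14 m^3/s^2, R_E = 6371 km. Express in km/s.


r = 18376.4880 km = 1.8376488e+07 m
V = sqrt(mu/r) = 4657.3341 m/s
di = 11.24 deg = 0.196175 rad
dV = 2*V*sin(di/2) = 2*4657.3341*sin(0.0980875)
dV = 912.1882 m/s = 0.9121882 km/s

0.9122 km/s


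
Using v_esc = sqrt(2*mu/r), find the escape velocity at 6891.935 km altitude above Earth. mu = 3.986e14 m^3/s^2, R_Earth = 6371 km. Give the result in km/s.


r = 6371.0 + 6891.935 = 13262.9350 km = 1.3262935e+07 m
v_esc = sqrt(2*mu/r) = sqrt(2*3.986e14 / 1.3262935e+07)
v_esc = 7752.8936 m/s = 7.7529 km/s

7.7529 km/s


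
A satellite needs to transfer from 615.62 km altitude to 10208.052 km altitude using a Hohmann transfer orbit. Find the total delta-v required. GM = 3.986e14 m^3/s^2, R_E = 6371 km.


r1 = 6986.6200 km = 6.98662e+06 m
r2 = 16579.0520 km = 1.6579052e+07 m
dv1 = sqrt(mu/r1)*(sqrt(2*r2/(r1+r2)) - 1) = 1406.3575 m/s
dv2 = sqrt(mu/r2)*(1 - sqrt(2*r1/(r1+r2))) = 1127.6041 m/s
total dv = |dv1| + |dv2| = 1406.3575 + 1127.6041 = 2533.9615 m/s = 2.5340 km/s

2.5340 km/s


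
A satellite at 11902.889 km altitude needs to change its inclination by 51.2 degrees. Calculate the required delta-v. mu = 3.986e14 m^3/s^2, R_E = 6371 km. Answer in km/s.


r = 18273.8890 km = 1.8273889e+07 m
V = sqrt(mu/r) = 4670.3901 m/s
di = 51.2 deg = 0.8936086 rad
dV = 2*V*sin(di/2) = 2*4670.3901*sin(0.4468043)
dV = 4036.0180 m/s = 4.0360 km/s

4.0360 km/s


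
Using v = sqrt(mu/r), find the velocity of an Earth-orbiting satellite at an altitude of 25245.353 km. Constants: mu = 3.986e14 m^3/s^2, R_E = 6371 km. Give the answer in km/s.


r = R_E + alt = 6371.0 + 25245.353 = 31616.3530 km = 3.1616353e+07 m
v = sqrt(mu/r) = sqrt(3.986e14 / 3.1616353e+07) = 3550.6900 m/s = 3.5507 km/s

3.5507 km/s


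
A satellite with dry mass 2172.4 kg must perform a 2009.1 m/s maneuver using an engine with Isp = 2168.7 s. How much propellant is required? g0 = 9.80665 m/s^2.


ve = Isp * g0 = 2168.7 * 9.80665 = 21267.681855 m/s
mass ratio = exp(dv/ve) = exp(2009.1/21267.681855) = 1.09907320
m_prop = m_dry * (mr - 1) = 2172.4 * (1.09907320 - 1)
m_prop = 215.2266 kg

215.2266 kg


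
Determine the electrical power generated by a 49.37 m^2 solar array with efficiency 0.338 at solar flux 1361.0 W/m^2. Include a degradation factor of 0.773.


P = area * eta * S * degradation
P = 49.37 * 0.338 * 1361.0 * 0.773
P = 17555.6715 W

17555.6715 W


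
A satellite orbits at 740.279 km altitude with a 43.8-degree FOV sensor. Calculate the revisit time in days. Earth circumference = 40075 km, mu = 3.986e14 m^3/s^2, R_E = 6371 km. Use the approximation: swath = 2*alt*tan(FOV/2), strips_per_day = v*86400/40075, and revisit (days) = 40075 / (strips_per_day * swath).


swath = 2*740.279*tan(0.3822271) = 595.1805 km
v = sqrt(mu/r) = 7486.7751 m/s = 7.4868 km/s
strips/day = v*86400/40075 = 7.4868*86400/40075 = 16.1412
coverage/day = strips * swath = 16.1412 * 595.1805 = 9606.9094 km
revisit = 40075 / 9606.9094 = 4.1715 days

4.1715 days


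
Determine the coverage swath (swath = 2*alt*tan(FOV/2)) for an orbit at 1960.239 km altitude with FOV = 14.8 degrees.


FOV = 14.8 deg = 0.2583087 rad
swath = 2 * alt * tan(FOV/2) = 2 * 1960.239 * tan(0.1291544)
swath = 2 * 1960.239 * 0.1298773
swath = 509.1812 km

509.1812 km


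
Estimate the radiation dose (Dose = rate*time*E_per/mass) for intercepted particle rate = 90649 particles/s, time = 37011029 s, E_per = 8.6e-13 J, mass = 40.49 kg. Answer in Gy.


Total energy deposited = rate * time * E_per
  = 90649 * 37011029 * 8.6e-13 = 2.8853 J
Dose = E_total / mass = 2.8853 / 40.49
Dose = 0.07125984 Gy

0.0713 Gy


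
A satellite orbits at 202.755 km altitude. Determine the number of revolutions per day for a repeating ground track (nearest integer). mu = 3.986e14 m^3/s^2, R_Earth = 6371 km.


r = 6.573755e+06 m
T = 2*pi*sqrt(r^3/mu) = 5304.3417 s = 88.4057 min
revs/day = 1440 / 88.4057 = 16.2885
Rounded: 16 revolutions per day

16 revolutions per day


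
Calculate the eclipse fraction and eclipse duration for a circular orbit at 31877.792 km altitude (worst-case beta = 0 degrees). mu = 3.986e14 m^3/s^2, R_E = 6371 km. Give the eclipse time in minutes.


r = 38248.7920 km
T = 1240.7565 min
Eclipse fraction = arcsin(R_E/r)/pi = arcsin(6371.0000/38248.7920)/pi
= arcsin(0.1665674)/pi = 0.05326832
Eclipse duration = 0.05326832 * 1240.7565 = 66.0930 min

66.0930 minutes


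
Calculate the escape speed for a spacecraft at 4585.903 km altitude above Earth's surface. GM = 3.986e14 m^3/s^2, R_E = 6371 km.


r = 6371.0 + 4585.903 = 10956.9030 km = 1.0956903e+07 m
v_esc = sqrt(2*mu/r) = sqrt(2*3.986e14 / 1.0956903e+07)
v_esc = 8529.8174 m/s = 8.5298 km/s

8.5298 km/s


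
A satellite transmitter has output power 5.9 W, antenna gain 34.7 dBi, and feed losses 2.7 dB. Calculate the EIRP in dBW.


Pt = 5.9 W = 7.7085 dBW
EIRP = Pt_dBW + Gt - losses = 7.7085 + 34.7 - 2.7 = 39.7085 dBW

39.7085 dBW


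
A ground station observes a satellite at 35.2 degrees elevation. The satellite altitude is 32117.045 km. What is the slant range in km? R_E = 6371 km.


h = 32117.045 km, el = 35.2 deg
d = -R_E*sin(el) + sqrt((R_E*sin(el))^2 + 2*R_E*h + h^2)
d = -6371.0000*sin(0.6143559) + sqrt((6371.0000*0.5764323)^2 + 2*6371.0000*32117.045 + 32117.045^2)
d = 34461.8762 km

34461.8762 km


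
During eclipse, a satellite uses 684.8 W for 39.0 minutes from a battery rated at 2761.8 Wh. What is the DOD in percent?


E_used = P * t / 60 = 684.8 * 39.0 / 60 = 445.1200 Wh
DOD = E_used / E_total * 100 = 445.1200 / 2761.8 * 100
DOD = 16.1170 %

16.1170 %


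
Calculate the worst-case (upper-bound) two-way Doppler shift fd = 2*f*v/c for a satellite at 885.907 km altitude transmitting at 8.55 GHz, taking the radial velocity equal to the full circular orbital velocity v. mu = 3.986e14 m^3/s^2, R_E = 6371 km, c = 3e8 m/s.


r = 7.256907e+06 m
v = sqrt(mu/r) = 7411.2740 m/s (worst-case radial velocity)
f = 8.55 GHz = 8.55e+09 Hz
fd = 2*f*v/c = 2*8.55e+09*7411.2740/3.0e+08
fd = 422442.6167 Hz

422442.6167 Hz


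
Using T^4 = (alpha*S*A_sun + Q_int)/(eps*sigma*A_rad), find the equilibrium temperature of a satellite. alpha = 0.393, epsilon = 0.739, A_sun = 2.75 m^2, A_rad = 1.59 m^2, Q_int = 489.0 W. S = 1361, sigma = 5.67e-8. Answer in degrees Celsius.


Numerator = alpha*S*A_sun + Q_int = 0.393*1361*2.75 + 489.0 = 1959.9008 W
Denominator = eps*sigma*A_rad = 0.739*5.67e-8*1.59 = 6.6623067e-08 W/K^4
T^4 = 2.941775e+10 K^4
T = 414.1449 K = 140.9949 C

140.9949 degrees Celsius


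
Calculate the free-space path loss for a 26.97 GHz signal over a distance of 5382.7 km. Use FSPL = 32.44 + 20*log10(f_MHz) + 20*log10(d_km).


f = 26.97 GHz = 26970.0000 MHz
d = 5382.7 km
FSPL = 32.44 + 20*log10(26970.0000) + 20*log10(5382.7)
FSPL = 32.44 + 88.6176 + 74.6200
FSPL = 195.6776 dB

195.6776 dB


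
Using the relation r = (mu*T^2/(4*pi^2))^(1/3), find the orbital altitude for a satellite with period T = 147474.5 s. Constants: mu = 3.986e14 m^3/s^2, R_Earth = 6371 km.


T = 147474.5 s
r = (mu*T^2/(4*pi^2))^(1/3) = (3.986e14 * 147474.5^2 / (4*pi^2))^(1/3)
r = 6.033053e+07 m = 60330.5300 km
alt = r - R_E = 60330.5300 - 6371 = 53959.5300 km

53959.5300 km


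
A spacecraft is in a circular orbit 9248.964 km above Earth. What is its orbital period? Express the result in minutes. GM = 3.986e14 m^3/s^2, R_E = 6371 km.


r = 15619.9640 km = 1.5619964e+07 m
T = 2*pi*sqrt(r^3/mu) = 2*pi*sqrt(3.81101e+21 / 3.986e14)
T = 19428.1418 s = 323.8024 min

323.8024 minutes


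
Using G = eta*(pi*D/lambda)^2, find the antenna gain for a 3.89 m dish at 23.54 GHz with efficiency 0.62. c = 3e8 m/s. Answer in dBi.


lambda = c/f = 3e8 / 2.354e+10 = 0.01274427 m
G = eta*(pi*D/lambda)^2 = 0.62*(pi*3.89/0.01274427)^2
G = 570113.1326 (linear)
G = 10*log10(570113.1326) = 57.5596 dBi

57.5596 dBi


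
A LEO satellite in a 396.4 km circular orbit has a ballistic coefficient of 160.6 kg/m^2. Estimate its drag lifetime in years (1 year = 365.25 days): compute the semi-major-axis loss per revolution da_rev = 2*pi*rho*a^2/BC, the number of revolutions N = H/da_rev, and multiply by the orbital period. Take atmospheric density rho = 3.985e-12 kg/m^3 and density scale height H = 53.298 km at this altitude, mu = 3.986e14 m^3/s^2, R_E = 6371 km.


a = R_E + alt = 6767.4000 km = 6.7674e+06 m
da_rev = 2*pi*rho*a^2/BC = 2*pi*3.985e-12*(6.7674e+06)^2/160.6 = 7.140134 m per revolution
N = H/da_rev = 53298.0000 m / 7.140134 m = 7464.5661 revolutions
P = 2*pi*sqrt(a^3/mu) = 5540.4366 s
lifetime = N*P = 7464.5661 * 5540.4366 = 4.1356955e+07 s = 478.6685 days
years = 478.6685 / 365.25 = 1.3105 years

1.3105 years


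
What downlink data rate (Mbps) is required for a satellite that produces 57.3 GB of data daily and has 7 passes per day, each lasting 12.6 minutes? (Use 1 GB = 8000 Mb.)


total contact time = 7 * 12.6 * 60 = 5292.0000 s
data = 57.3 GB = 458400.0000 Mb
rate = 458400.0000 / 5292.0000 = 86.6213 Mbps

86.6213 Mbps


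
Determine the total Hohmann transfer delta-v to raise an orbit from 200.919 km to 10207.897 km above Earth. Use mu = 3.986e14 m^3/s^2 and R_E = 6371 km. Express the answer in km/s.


r1 = 6571.9190 km = 6.571919e+06 m
r2 = 16578.8970 km = 1.6578897e+07 m
dv1 = sqrt(mu/r1)*(sqrt(2*r2/(r1+r2)) - 1) = 1532.4106 m/s
dv2 = sqrt(mu/r2)*(1 - sqrt(2*r1/(r1+r2))) = 1208.7152 m/s
total dv = |dv1| + |dv2| = 1532.4106 + 1208.7152 = 2741.1258 m/s = 2.7411 km/s

2.7411 km/s


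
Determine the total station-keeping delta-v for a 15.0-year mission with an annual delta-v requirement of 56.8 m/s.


dV = rate * years = 56.8 * 15.0
dV = 852.0000 m/s

852.0000 m/s


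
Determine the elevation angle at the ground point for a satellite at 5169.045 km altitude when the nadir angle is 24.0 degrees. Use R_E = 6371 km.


r = R_E + alt = 11540.0450 km
Law of sines in the satellite / Earth-center / ground-point triangle:
  sin(nadir)/R_E = sin(90 + el)/r  =>  cos(el) = (r/R_E)*sin(nadir)
cos(el) = (11540.0450 / 6371.0000) * sin(24.0 deg) = 0.7367382
el = arccos(0.7367382) = 42.5457 deg
(Earth-central angle = 90 - nadir - el = 23.4543 deg)

42.5457 degrees


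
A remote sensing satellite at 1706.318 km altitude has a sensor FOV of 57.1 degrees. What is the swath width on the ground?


FOV = 57.1 deg = 0.996583 rad
swath = 2 * alt * tan(FOV/2) = 2 * 1706.318 * tan(0.4982915)
swath = 2 * 1706.318 * 0.5440862
swath = 1856.7680 km

1856.7680 km


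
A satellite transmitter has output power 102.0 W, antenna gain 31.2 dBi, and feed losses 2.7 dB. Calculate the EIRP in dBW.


Pt = 102.0 W = 20.0860 dBW
EIRP = Pt_dBW + Gt - losses = 20.0860 + 31.2 - 2.7 = 48.5860 dBW

48.5860 dBW


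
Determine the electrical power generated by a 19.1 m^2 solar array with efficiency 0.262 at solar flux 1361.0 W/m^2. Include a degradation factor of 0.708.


P = area * eta * S * degradation
P = 19.1 * 0.262 * 1361.0 * 0.708
P = 4821.9871 W

4821.9871 W


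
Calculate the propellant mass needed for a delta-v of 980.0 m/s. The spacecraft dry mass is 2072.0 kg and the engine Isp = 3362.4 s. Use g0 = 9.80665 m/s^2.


ve = Isp * g0 = 3362.4 * 9.80665 = 32973.879960 m/s
mass ratio = exp(dv/ve) = exp(980.0/32973.879960) = 1.03016656
m_prop = m_dry * (mr - 1) = 2072.0 * (1.03016656 - 1)
m_prop = 62.5051 kg

62.5051 kg


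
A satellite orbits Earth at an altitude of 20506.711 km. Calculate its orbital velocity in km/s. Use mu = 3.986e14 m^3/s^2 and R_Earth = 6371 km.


r = R_E + alt = 6371.0 + 20506.711 = 26877.7110 km = 2.6877711e+07 m
v = sqrt(mu/r) = sqrt(3.986e14 / 2.6877711e+07) = 3850.9910 m/s = 3.8510 km/s

3.8510 km/s


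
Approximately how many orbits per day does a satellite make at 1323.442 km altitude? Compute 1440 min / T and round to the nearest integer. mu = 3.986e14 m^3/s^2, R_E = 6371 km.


r = 7.694442e+06 m
T = 2*pi*sqrt(r^3/mu) = 6717.0243 s = 111.9504 min
revs/day = 1440 / 111.9504 = 12.8628
Rounded: 13 revolutions per day

13 revolutions per day


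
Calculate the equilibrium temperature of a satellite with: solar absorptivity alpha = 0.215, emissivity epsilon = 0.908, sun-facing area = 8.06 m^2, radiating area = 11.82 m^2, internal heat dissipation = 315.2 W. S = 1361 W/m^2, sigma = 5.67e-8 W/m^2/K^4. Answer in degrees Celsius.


Numerator = alpha*S*A_sun + Q_int = 0.215*1361*8.06 + 315.2 = 2673.6769 W
Denominator = eps*sigma*A_rad = 0.908*5.67e-8*11.82 = 6.0853615e-07 W/K^4
T^4 = 4.3936205e+09 K^4
T = 257.4576 K = -15.6924 C

-15.6924 degrees Celsius


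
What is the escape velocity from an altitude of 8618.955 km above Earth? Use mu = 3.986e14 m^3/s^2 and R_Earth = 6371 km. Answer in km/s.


r = 6371.0 + 8618.955 = 14989.9550 km = 1.4989955e+07 m
v_esc = sqrt(2*mu/r) = sqrt(2*3.986e14 / 1.4989955e+07)
v_esc = 7292.6183 m/s = 7.2926 km/s

7.2926 km/s


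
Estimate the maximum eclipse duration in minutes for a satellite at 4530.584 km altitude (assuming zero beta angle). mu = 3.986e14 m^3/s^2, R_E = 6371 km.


r = 10901.5840 km
T = 188.7967 min
Eclipse fraction = arcsin(R_E/r)/pi = arcsin(6371.0000/10901.5840)/pi
= arcsin(0.5844105)/pi = 0.1986742
Eclipse duration = 0.1986742 * 188.7967 = 37.5090 min

37.5090 minutes


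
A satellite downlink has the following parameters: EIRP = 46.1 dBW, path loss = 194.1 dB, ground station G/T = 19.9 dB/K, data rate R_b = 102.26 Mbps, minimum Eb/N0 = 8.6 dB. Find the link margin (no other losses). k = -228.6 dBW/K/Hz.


C/N0 = EIRP - FSPL + G/T - k = 46.1 - 194.1 + 19.9 - (-228.6)
C/N0 = 100.5000 dB-Hz
R_b = 102.26 Mbps = 1.0226e+08 bps -> 10*log10(R_b) = 80.0971 dB-Hz
Eb/N0 = C/N0 - 10*log10(R_b) = 100.5000 - 80.0971 = 20.4029 dB
Margin = Eb/N0 - Eb/N0_req = 20.4029 - 8.6 = 11.8029 dB (link closes)

11.8029 dB


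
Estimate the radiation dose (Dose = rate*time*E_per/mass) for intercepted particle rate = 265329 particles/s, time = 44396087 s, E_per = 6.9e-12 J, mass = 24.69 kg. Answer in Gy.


Total energy deposited = rate * time * E_per
  = 265329 * 44396087 * 6.9e-12 = 81.2790 J
Dose = E_total / mass = 81.2790 / 24.69
Dose = 3.2920 Gy

3.2920 Gy


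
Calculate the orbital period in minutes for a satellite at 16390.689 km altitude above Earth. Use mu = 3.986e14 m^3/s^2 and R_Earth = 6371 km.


r = 22761.6890 km = 2.2761689e+07 m
T = 2*pi*sqrt(r^3/mu) = 2*pi*sqrt(1.1792706e+22 / 3.986e14)
T = 34175.7417 s = 569.5957 min

569.5957 minutes


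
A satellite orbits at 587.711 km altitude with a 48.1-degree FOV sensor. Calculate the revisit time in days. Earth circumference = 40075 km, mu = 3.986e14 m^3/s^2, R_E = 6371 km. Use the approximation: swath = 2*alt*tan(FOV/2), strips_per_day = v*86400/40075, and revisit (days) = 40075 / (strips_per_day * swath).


swath = 2*587.711*tan(0.4197517) = 524.5612 km
v = sqrt(mu/r) = 7568.4030 m/s = 7.5684 km/s
strips/day = v*86400/40075 = 7.5684*86400/40075 = 16.3172
coverage/day = strips * swath = 16.3172 * 524.5612 = 8559.3460 km
revisit = 40075 / 8559.3460 = 4.6820 days

4.6820 days


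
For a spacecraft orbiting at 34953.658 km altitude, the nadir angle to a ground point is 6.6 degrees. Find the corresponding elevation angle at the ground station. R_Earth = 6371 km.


r = R_E + alt = 41324.6580 km
Law of sines in the satellite / Earth-center / ground-point triangle:
  sin(nadir)/R_E = sin(90 + el)/r  =>  cos(el) = (r/R_E)*sin(nadir)
cos(el) = (41324.6580 / 6371.0000) * sin(6.6 deg) = 0.7455248
el = arccos(0.7455248) = 41.7958 deg
(Earth-central angle = 90 - nadir - el = 41.6042 deg)

41.7958 degrees


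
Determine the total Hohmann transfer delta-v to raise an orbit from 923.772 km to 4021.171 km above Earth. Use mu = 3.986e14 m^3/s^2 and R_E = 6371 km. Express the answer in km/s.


r1 = 7294.7720 km = 7.294772e+06 m
r2 = 10392.1710 km = 1.0392171e+07 m
dv1 = sqrt(mu/r1)*(sqrt(2*r2/(r1+r2)) - 1) = 621.1593 m/s
dv2 = sqrt(mu/r2)*(1 - sqrt(2*r1/(r1+r2))) = 568.3683 m/s
total dv = |dv1| + |dv2| = 621.1593 + 568.3683 = 1189.5275 m/s = 1.1895 km/s

1.1895 km/s


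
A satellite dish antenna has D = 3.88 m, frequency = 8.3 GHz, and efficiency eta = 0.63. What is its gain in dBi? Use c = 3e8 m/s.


lambda = c/f = 3e8 / 8.3e+09 = 0.03614458 m
G = eta*(pi*D/lambda)^2 = 0.63*(pi*3.88/0.03614458)^2
G = 71650.2024 (linear)
G = 10*log10(71650.2024) = 48.5522 dBi

48.5522 dBi


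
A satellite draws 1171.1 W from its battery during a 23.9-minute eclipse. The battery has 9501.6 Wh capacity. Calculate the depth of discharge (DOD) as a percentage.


E_used = P * t / 60 = 1171.1 * 23.9 / 60 = 466.4882 Wh
DOD = E_used / E_total * 100 = 466.4882 / 9501.6 * 100
DOD = 4.9096 %

4.9096 %


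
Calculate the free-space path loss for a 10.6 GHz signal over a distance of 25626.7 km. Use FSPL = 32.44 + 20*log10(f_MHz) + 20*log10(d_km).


f = 10.6 GHz = 10600.0000 MHz
d = 25626.7 km
FSPL = 32.44 + 20*log10(10600.0000) + 20*log10(25626.7)
FSPL = 32.44 + 80.5061 + 88.1739
FSPL = 201.1200 dB

201.1200 dB


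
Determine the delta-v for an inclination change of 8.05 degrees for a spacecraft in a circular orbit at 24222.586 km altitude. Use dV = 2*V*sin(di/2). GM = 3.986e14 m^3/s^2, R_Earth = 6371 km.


r = 30593.5860 km = 3.0593586e+07 m
V = sqrt(mu/r) = 3609.5533 m/s
di = 8.05 deg = 0.140499 rad
dV = 2*V*sin(di/2) = 2*3609.5533*sin(0.0702495)
dV = 506.7216 m/s = 0.5067216 km/s

0.5067 km/s


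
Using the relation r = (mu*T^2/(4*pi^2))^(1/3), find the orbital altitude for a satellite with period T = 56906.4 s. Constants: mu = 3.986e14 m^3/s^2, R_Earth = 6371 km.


T = 56906.4 s
r = (mu*T^2/(4*pi^2))^(1/3) = (3.986e14 * 56906.4^2 / (4*pi^2))^(1/3)
r = 3.1976672e+07 m = 31976.6719 km
alt = r - R_E = 31976.6719 - 6371 = 25605.6719 km

25605.6719 km


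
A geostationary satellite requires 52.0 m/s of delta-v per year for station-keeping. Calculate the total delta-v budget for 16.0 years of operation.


dV = rate * years = 52.0 * 16.0
dV = 832.0000 m/s

832.0000 m/s


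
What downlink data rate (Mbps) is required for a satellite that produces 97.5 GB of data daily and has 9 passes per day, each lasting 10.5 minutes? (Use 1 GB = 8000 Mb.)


total contact time = 9 * 10.5 * 60 = 5670.0000 s
data = 97.5 GB = 780000.0000 Mb
rate = 780000.0000 / 5670.0000 = 137.5661 Mbps

137.5661 Mbps


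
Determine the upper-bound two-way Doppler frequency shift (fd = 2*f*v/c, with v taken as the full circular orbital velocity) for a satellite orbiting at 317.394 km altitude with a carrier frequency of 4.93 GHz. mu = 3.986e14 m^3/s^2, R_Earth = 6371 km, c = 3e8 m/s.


r = 6.688394e+06 m
v = sqrt(mu/r) = 7719.8298 m/s (worst-case radial velocity)
f = 4.93 GHz = 4.93e+09 Hz
fd = 2*f*v/c = 2*4.93e+09*7719.8298/3.0e+08
fd = 253725.0712 Hz

253725.0712 Hz


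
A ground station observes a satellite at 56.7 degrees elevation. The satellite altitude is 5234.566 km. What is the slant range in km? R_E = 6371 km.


h = 5234.566 km, el = 56.7 deg
d = -R_E*sin(el) + sqrt((R_E*sin(el))^2 + 2*R_E*h + h^2)
d = -6371.0000*sin(0.9896017) + sqrt((6371.0000*0.8358074)^2 + 2*6371.0000*5234.566 + 5234.566^2)
d = 5740.9823 km

5740.9823 km


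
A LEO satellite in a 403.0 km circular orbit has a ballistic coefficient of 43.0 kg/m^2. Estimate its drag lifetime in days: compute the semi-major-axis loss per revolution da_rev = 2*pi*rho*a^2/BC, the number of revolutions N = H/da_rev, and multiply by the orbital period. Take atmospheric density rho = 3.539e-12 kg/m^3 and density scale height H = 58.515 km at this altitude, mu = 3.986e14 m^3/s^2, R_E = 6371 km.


a = R_E + alt = 6774.0000 km = 6.774e+06 m
da_rev = 2*pi*rho*a^2/BC = 2*pi*3.539e-12*(6.774e+06)^2/43.0 = 23.729160 m per revolution
N = H/da_rev = 58515.0000 m / 23.729160 m = 2465.9533 revolutions
P = 2*pi*sqrt(a^3/mu) = 5548.5437 s
lifetime = N*P = 2465.9533 * 5548.5437 = 1.368245e+07 s = 158.3617 days

158.3617 days


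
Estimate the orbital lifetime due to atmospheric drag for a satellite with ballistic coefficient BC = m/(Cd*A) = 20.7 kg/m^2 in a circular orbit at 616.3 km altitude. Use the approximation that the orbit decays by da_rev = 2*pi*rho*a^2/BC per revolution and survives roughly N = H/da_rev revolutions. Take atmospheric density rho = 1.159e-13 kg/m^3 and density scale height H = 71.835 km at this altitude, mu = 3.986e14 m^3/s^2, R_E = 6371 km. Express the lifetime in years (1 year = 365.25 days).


a = R_E + alt = 6987.3000 km = 6.9873e+06 m
da_rev = 2*pi*rho*a^2/BC = 2*pi*1.159e-13*(6.9873e+06)^2/20.7 = 1.717559 m per revolution
N = H/da_rev = 71835.0000 m / 1.717559 m = 41823.8836 revolutions
P = 2*pi*sqrt(a^3/mu) = 5812.6652 s
lifetime = N*P = 41823.8836 * 5812.6652 = 2.4310823e+08 s = 2813.7527 days
years = 2813.7527 / 365.25 = 7.7036 years

7.7036 years


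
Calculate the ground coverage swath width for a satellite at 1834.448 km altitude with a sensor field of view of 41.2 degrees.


FOV = 41.2 deg = 0.7190757 rad
swath = 2 * alt * tan(FOV/2) = 2 * 1834.448 * tan(0.3595378)
swath = 2 * 1834.448 * 0.3758753
swath = 1379.0473 km

1379.0473 km


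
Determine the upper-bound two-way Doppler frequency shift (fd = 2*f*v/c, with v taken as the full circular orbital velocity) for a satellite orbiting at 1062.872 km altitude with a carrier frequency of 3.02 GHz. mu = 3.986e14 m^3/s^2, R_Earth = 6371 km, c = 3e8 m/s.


r = 7.433872e+06 m
v = sqrt(mu/r) = 7322.5291 m/s (worst-case radial velocity)
f = 3.02 GHz = 3.02e+09 Hz
fd = 2*f*v/c = 2*3.02e+09*7322.5291/3.0e+08
fd = 147426.9197 Hz

147426.9197 Hz


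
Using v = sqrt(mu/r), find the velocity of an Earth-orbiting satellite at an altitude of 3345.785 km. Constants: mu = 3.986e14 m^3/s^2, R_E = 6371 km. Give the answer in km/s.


r = R_E + alt = 6371.0 + 3345.785 = 9716.7850 km = 9.716785e+06 m
v = sqrt(mu/r) = sqrt(3.986e14 / 9.716785e+06) = 6404.8262 m/s = 6.4048 km/s

6.4048 km/s


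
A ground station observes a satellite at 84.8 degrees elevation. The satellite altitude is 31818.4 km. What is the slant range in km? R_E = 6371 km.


h = 31818.4 km, el = 84.8 deg
d = -R_E*sin(el) + sqrt((R_E*sin(el))^2 + 2*R_E*h + h^2)
d = -6371.0000*sin(1.4800) + sqrt((6371.0000*0.9958844)^2 + 2*6371.0000*31818.4 + 31818.4^2)
d = 31840.2550 km

31840.2550 km


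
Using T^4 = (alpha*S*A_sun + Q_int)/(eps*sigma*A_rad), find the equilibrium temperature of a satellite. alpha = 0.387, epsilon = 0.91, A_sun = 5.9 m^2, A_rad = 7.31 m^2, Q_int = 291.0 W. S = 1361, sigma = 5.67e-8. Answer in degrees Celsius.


Numerator = alpha*S*A_sun + Q_int = 0.387*1361*5.9 + 291.0 = 3398.5713 W
Denominator = eps*sigma*A_rad = 0.91*5.67e-8*7.31 = 3.7717407e-07 W/K^4
T^4 = 9.0106176e+09 K^4
T = 308.0978 K = 34.9478 C

34.9478 degrees Celsius


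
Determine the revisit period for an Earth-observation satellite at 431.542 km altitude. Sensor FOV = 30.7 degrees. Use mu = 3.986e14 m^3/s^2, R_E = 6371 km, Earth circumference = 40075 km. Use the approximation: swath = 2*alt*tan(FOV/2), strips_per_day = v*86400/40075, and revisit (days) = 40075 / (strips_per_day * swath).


swath = 2*431.542*tan(0.267908) = 236.9228 km
v = sqrt(mu/r) = 7654.7856 m/s = 7.6548 km/s
strips/day = v*86400/40075 = 7.6548*86400/40075 = 16.5034
coverage/day = strips * swath = 16.5034 * 236.9228 = 3910.0302 km
revisit = 40075 / 3910.0302 = 10.2493 days

10.2493 days


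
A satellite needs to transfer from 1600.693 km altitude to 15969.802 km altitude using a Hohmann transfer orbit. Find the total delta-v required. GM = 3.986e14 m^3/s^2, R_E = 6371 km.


r1 = 7971.6930 km = 7.971693e+06 m
r2 = 22340.8020 km = 2.2340802e+07 m
dv1 = sqrt(mu/r1)*(sqrt(2*r2/(r1+r2)) - 1) = 1513.9265 m/s
dv2 = sqrt(mu/r2)*(1 - sqrt(2*r1/(r1+r2))) = 1160.5901 m/s
total dv = |dv1| + |dv2| = 1513.9265 + 1160.5901 = 2674.5166 m/s = 2.6745 km/s

2.6745 km/s


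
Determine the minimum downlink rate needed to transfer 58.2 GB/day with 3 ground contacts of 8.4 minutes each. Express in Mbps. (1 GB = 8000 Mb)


total contact time = 3 * 8.4 * 60 = 1512.0000 s
data = 58.2 GB = 465600.0000 Mb
rate = 465600.0000 / 1512.0000 = 307.9365 Mbps

307.9365 Mbps


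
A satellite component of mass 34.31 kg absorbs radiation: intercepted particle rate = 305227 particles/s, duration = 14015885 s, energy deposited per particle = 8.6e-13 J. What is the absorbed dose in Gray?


Total energy deposited = rate * time * E_per
  = 305227 * 14015885 * 8.6e-13 = 3.6791 J
Dose = E_total / mass = 3.6791 / 34.31
Dose = 0.1072312 Gy

0.1072 Gy


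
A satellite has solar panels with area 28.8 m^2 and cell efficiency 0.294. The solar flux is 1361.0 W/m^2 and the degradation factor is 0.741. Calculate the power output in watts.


P = area * eta * S * degradation
P = 28.8 * 0.294 * 1361.0 * 0.741
P = 8539.1797 W

8539.1797 W


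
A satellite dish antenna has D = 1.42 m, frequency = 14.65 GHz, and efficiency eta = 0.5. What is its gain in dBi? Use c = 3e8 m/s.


lambda = c/f = 3e8 / 1.465e+10 = 0.02047782 m
G = eta*(pi*D/lambda)^2 = 0.5*(pi*1.42/0.02047782)^2
G = 23728.9859 (linear)
G = 10*log10(23728.9859) = 43.7528 dBi

43.7528 dBi


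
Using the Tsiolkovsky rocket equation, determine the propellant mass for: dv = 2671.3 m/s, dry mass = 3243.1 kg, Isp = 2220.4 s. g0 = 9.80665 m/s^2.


ve = Isp * g0 = 2220.4 * 9.80665 = 21774.685660 m/s
mass ratio = exp(dv/ve) = exp(2671.3/21774.685660) = 1.13052164
m_prop = m_dry * (mr - 1) = 3243.1 * (1.13052164 - 1)
m_prop = 423.2947 kg

423.2947 kg


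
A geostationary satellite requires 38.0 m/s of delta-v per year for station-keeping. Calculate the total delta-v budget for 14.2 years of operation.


dV = rate * years = 38.0 * 14.2
dV = 539.6000 m/s

539.6000 m/s


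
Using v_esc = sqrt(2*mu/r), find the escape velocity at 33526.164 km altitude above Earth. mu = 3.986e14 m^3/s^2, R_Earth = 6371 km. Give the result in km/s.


r = 6371.0 + 33526.164 = 39897.1640 km = 3.9897164e+07 m
v_esc = sqrt(2*mu/r) = sqrt(2*3.986e14 / 3.9897164e+07)
v_esc = 4470.0526 m/s = 4.4701 km/s

4.4701 km/s


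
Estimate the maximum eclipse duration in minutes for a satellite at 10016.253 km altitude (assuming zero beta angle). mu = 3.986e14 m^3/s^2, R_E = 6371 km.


r = 16387.2530 km
T = 347.9519 min
Eclipse fraction = arcsin(R_E/r)/pi = arcsin(6371.0000/16387.2530)/pi
= arcsin(0.3887778)/pi = 0.1271026
Eclipse duration = 0.1271026 * 347.9519 = 44.2256 min

44.2256 minutes


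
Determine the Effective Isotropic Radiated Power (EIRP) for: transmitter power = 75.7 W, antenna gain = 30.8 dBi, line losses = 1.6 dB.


Pt = 75.7 W = 18.7910 dBW
EIRP = Pt_dBW + Gt - losses = 18.7910 + 30.8 - 1.6 = 47.9910 dBW

47.9910 dBW


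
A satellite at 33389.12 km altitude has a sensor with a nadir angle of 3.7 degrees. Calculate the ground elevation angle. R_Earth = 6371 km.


r = R_E + alt = 39760.1200 km
Law of sines in the satellite / Earth-center / ground-point triangle:
  sin(nadir)/R_E = sin(90 + el)/r  =>  cos(el) = (r/R_E)*sin(nadir)
cos(el) = (39760.1200 / 6371.0000) * sin(3.7 deg) = 0.4027331
el = arccos(0.4027331) = 66.2509 deg
(Earth-central angle = 90 - nadir - el = 20.0491 deg)

66.2509 degrees


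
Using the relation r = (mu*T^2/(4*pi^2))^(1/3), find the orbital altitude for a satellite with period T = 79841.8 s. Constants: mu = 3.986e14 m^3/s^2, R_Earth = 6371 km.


T = 79841.8 s
r = (mu*T^2/(4*pi^2))^(1/3) = (3.986e14 * 79841.8^2 / (4*pi^2))^(1/3)
r = 4.0075541e+07 m = 40075.5415 km
alt = r - R_E = 40075.5415 - 6371 = 33704.5415 km

33704.5415 km


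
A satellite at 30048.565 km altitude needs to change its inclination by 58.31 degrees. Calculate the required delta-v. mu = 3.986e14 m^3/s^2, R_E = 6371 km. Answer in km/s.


r = 36419.5650 km = 3.6419565e+07 m
V = sqrt(mu/r) = 3308.2725 m/s
di = 58.31 deg = 1.0177 rad
dV = 2*V*sin(di/2) = 2*3308.2725*sin(0.5088507)
dV = 3223.4081 m/s = 3.2234 km/s

3.2234 km/s


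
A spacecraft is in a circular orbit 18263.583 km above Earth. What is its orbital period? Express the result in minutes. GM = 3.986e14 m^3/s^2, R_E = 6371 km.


r = 24634.5830 km = 2.4634583e+07 m
T = 2*pi*sqrt(r^3/mu) = 2*pi*sqrt(1.4949809e+22 / 3.986e14)
T = 38479.4667 s = 641.3244 min

641.3244 minutes


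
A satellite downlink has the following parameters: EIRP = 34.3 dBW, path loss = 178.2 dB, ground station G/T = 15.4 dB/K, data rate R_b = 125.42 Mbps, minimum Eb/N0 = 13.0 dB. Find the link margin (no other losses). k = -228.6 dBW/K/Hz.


C/N0 = EIRP - FSPL + G/T - k = 34.3 - 178.2 + 15.4 - (-228.6)
C/N0 = 100.1000 dB-Hz
R_b = 125.42 Mbps = 1.2542e+08 bps -> 10*log10(R_b) = 80.9837 dB-Hz
Eb/N0 = C/N0 - 10*log10(R_b) = 100.1000 - 80.9837 = 19.1163 dB
Margin = Eb/N0 - Eb/N0_req = 19.1163 - 13.0 = 6.1163 dB (link closes)

6.1163 dB


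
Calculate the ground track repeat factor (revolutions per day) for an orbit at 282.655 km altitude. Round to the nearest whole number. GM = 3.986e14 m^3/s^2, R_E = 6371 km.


r = 6.653655e+06 m
T = 2*pi*sqrt(r^3/mu) = 5401.3415 s = 90.0224 min
revs/day = 1440 / 90.0224 = 15.9960
Rounded: 16 revolutions per day

16 revolutions per day


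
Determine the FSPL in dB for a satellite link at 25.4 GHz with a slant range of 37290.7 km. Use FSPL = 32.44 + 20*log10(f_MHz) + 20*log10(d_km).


f = 25.4 GHz = 25400.0000 MHz
d = 37290.7 km
FSPL = 32.44 + 20*log10(25400.0000) + 20*log10(37290.7)
FSPL = 32.44 + 88.0967 + 91.4320
FSPL = 211.9687 dB

211.9687 dB


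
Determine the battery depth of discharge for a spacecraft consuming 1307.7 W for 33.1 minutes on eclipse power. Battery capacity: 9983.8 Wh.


E_used = P * t / 60 = 1307.7 * 33.1 / 60 = 721.4145 Wh
DOD = E_used / E_total * 100 = 721.4145 / 9983.8 * 100
DOD = 7.2259 %

7.2259 %


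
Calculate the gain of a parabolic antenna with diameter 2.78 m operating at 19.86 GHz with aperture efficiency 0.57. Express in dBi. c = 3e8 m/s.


lambda = c/f = 3e8 / 1.986e+10 = 0.01510574 m
G = eta*(pi*D/lambda)^2 = 0.57*(pi*2.78/0.01510574)^2
G = 190537.3724 (linear)
G = 10*log10(190537.3724) = 52.7998 dBi

52.7998 dBi


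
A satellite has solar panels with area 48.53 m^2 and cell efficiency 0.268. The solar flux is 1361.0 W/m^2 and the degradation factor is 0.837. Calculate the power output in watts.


P = area * eta * S * degradation
P = 48.53 * 0.268 * 1361.0 * 0.837
P = 14815.9215 W

14815.9215 W


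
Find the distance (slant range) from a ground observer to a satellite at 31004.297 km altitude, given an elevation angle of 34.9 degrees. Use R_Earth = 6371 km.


h = 31004.297 km, el = 34.9 deg
d = -R_E*sin(el) + sqrt((R_E*sin(el))^2 + 2*R_E*h + h^2)
d = -6371.0000*sin(0.6091199) + sqrt((6371.0000*0.5721459)^2 + 2*6371.0000*31004.297 + 31004.297^2)
d = 33363.1042 km

33363.1042 km
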